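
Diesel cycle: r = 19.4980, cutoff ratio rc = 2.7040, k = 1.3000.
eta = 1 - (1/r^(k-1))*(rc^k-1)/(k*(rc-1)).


r^(k-1) = 2.4378
rc^k = 3.6443
eta = 0.5103 = 51.0342%

51.0342%


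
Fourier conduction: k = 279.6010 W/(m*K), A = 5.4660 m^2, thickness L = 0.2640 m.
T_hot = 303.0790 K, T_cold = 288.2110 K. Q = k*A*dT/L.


dT = 14.8680 K
Q = 279.6010 * 5.4660 * 14.8680 / 0.2640 = 86071.0247 W

86071.0247 W


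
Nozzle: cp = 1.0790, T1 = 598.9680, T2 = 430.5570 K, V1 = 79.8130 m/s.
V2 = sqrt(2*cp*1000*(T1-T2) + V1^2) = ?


dT = 168.4110 K
2*cp*1000*dT = 363430.9380
V1^2 = 6370.1150
V2 = sqrt(369801.0530) = 608.1127 m/s

608.1127 m/s


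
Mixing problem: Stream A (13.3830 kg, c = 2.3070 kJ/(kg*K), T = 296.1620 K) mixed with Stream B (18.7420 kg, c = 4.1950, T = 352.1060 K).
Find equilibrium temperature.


num = 36827.3985
den = 109.4973
Tf = 336.3317 K

336.3317 K


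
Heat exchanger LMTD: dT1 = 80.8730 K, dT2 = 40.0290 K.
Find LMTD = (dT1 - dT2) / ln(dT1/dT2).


dT1/dT2 = 2.0204
ln(dT1/dT2) = 0.7033
LMTD = 40.8440 / 0.7033 = 58.0768 K

58.0768 K


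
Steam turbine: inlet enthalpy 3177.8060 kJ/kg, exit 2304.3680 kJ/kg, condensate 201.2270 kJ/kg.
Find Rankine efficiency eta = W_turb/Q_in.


W = 873.4380 kJ/kg
Q_in = 2976.5790 kJ/kg
eta = 0.2934 = 29.3437%

eta = 29.3437%


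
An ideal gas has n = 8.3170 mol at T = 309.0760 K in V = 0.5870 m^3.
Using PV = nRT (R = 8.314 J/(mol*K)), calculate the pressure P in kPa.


P = nRT/V = 8.3170 * 8.314 * 309.0760 / 0.5870
= 21371.8445 / 0.5870 = 36408.5936 Pa = 36.4086 kPa

36.4086 kPa


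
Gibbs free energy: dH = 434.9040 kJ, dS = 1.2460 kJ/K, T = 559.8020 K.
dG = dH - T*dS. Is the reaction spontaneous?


T*dS = 559.8020 * 1.2460 = 697.5133 kJ
dG = 434.9040 - 697.5133 = -262.6093 kJ (spontaneous)

dG = -262.6093 kJ, spontaneous


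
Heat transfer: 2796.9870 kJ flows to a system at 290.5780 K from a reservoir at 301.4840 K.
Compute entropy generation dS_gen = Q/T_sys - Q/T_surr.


dS_sys = 2796.9870/290.5780 = 9.6256 kJ/K
dS_surr = -2796.9870/301.4840 = -9.2774 kJ/K
dS_gen = 9.6256 - 9.2774 = 0.3482 kJ/K (irreversible)

dS_gen = 0.3482 kJ/K, irreversible


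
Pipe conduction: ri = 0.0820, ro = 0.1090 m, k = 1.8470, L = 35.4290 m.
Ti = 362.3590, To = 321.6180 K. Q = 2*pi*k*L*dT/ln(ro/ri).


dT = 40.7410 K
ln(ro/ri) = 0.2846
Q = 2*pi*1.8470*35.4290*40.7410 / 0.2846 = 58851.6648 W

58851.6648 W


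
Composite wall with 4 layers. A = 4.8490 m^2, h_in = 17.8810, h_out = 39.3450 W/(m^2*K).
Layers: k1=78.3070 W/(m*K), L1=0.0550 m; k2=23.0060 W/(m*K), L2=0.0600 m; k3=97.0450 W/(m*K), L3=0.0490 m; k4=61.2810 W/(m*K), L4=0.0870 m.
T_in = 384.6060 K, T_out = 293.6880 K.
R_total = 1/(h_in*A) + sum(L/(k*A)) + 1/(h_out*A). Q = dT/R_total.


R_conv_in = 1/(17.8810*4.8490) = 0.0115
R_1 = 0.0550/(78.3070*4.8490) = 0.0001
R_2 = 0.0600/(23.0060*4.8490) = 0.0005
R_3 = 0.0490/(97.0450*4.8490) = 0.0001
R_4 = 0.0870/(61.2810*4.8490) = 0.0003
R_conv_out = 1/(39.3450*4.8490) = 0.0052
R_total = 0.0179 K/W
Q = 90.9180 / 0.0179 = 5092.1621 W

R_total = 0.0179 K/W, Q = 5092.1621 W


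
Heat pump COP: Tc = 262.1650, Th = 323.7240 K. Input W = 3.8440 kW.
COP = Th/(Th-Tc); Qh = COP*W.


COP = 323.7240 / 61.5590 = 5.2588
Qh = 5.2588 * 3.8440 = 20.2147 kW

COP = 5.2588, Qh = 20.2147 kW


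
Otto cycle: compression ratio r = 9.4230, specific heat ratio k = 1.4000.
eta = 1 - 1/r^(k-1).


r^(k-1) = 2.4529
eta = 1 - 1/2.4529 = 0.5923 = 59.2315%

59.2315%


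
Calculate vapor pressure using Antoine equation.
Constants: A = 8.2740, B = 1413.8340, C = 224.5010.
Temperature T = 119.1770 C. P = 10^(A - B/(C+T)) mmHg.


C+T = 343.6780
B/(C+T) = 4.1138
log10(P) = 8.2740 - 4.1138 = 4.1602
P = 10^4.1602 = 14459.9470 mmHg

14459.9470 mmHg


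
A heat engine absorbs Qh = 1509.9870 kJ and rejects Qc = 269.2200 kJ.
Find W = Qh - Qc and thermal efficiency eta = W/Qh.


W = 1509.9870 - 269.2200 = 1240.7670 kJ
eta = 1240.7670 / 1509.9870 = 0.8217 = 82.1707%

W = 1240.7670 kJ, eta = 82.1707%


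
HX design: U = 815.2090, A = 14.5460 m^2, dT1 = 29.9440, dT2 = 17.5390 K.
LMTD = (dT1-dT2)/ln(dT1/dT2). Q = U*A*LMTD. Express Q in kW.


LMTD = 23.1912 K
Q = 815.2090 * 14.5460 * 23.1912 = 275001.5221 W = 275.0015 kW

275.0015 kW


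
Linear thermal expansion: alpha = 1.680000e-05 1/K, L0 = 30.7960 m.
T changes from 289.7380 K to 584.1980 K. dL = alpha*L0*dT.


dT = 294.4600 K
dL = 1.680000e-05 * 30.7960 * 294.4600 = 0.152346 m
L_final = 30.948346 m

dL = 0.152346 m


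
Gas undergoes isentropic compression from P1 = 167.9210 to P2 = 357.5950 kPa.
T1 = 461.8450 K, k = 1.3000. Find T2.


(k-1)/k = 0.2308
(P2/P1)^exp = 1.1906
T2 = 461.8450 * 1.1906 = 549.8632 K

549.8632 K


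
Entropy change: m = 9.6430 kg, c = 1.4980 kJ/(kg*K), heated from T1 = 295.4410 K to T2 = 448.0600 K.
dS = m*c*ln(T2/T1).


T2/T1 = 1.5166
ln(T2/T1) = 0.4165
dS = 9.6430 * 1.4980 * 0.4165 = 6.0158 kJ/K

6.0158 kJ/K


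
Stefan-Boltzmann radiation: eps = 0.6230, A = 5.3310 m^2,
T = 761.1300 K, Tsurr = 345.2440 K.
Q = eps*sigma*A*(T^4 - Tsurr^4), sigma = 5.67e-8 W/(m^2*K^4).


T^4 = 3.3561e+11
Tsurr^4 = 1.4207e+10
Q = 0.6230 * 5.67e-8 * 5.3310 * 3.2140e+11 = 60524.3461 W

60524.3461 W


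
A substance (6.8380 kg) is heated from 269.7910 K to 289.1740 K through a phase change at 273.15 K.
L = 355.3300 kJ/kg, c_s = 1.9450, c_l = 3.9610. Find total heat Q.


Q1 (sensible, solid) = 6.8380 * 1.9450 * 3.3590 = 44.6744 kJ
Q2 (latent) = 6.8380 * 355.3300 = 2429.7465 kJ
Q3 (sensible, liquid) = 6.8380 * 3.9610 * 16.0240 = 434.0151 kJ
Q_total = 2908.4361 kJ

2908.4361 kJ


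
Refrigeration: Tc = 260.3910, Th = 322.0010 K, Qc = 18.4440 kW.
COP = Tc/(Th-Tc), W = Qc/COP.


COP = 260.3910 / 61.6100 = 4.2264
W = 18.4440 / 4.2264 = 4.3640 kW

COP = 4.2264, W = 4.3640 kW


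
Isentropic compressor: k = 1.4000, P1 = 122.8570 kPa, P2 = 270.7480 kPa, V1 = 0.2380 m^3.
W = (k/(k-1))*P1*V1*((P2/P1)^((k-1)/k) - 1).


(k-1)/k = 0.2857
(P2/P1)^exp = 1.2533
W = 3.5000 * 122.8570 * 0.2380 * (1.2533 - 1) = 25.9204 kJ

25.9204 kJ


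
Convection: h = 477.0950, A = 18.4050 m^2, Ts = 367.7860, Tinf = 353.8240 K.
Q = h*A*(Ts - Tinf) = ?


dT = 13.9620 K
Q = 477.0950 * 18.4050 * 13.9620 = 122599.3932 W

122599.3932 W


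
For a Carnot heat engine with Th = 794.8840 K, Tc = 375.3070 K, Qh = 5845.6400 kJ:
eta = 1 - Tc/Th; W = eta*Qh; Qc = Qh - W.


eta = 1 - 375.3070/794.8840 = 0.5278
W = 0.5278 * 5845.6400 = 3085.6025 kJ
Qc = 5845.6400 - 3085.6025 = 2760.0375 kJ

eta = 52.7847%, W = 3085.6025 kJ, Qc = 2760.0375 kJ


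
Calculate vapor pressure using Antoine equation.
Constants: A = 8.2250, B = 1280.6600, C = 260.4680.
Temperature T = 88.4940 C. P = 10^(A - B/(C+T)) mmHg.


C+T = 348.9620
B/(C+T) = 3.6699
log10(P) = 8.2250 - 3.6699 = 4.5551
P = 10^4.5551 = 35899.4270 mmHg

35899.4270 mmHg


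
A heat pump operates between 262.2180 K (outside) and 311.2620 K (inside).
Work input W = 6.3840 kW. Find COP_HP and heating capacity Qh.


COP = 311.2620 / 49.0440 = 6.3466
Qh = 6.3466 * 6.3840 = 40.5166 kW

COP = 6.3466, Qh = 40.5166 kW


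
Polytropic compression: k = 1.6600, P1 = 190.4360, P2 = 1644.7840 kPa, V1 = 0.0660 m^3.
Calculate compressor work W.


(k-1)/k = 0.3976
(P2/P1)^exp = 2.3566
W = 2.5152 * 190.4360 * 0.0660 * (2.3566 - 1) = 42.8857 kJ

42.8857 kJ


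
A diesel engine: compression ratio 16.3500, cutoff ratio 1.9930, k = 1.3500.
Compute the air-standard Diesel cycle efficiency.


r^(k-1) = 2.6591
rc^k = 2.5371
eta = 0.5688 = 56.8795%

56.8795%


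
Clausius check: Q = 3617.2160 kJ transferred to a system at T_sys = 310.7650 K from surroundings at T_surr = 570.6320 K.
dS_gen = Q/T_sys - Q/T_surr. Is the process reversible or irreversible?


dS_sys = 3617.2160/310.7650 = 11.6397 kJ/K
dS_surr = -3617.2160/570.6320 = -6.3390 kJ/K
dS_gen = 11.6397 - 6.3390 = 5.3008 kJ/K (irreversible)

dS_gen = 5.3008 kJ/K, irreversible


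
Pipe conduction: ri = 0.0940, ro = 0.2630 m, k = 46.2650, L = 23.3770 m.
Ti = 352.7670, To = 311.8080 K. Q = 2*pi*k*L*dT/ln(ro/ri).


dT = 40.9590 K
ln(ro/ri) = 1.0289
Q = 2*pi*46.2650*23.3770*40.9590 / 1.0289 = 270529.4753 W

270529.4753 W


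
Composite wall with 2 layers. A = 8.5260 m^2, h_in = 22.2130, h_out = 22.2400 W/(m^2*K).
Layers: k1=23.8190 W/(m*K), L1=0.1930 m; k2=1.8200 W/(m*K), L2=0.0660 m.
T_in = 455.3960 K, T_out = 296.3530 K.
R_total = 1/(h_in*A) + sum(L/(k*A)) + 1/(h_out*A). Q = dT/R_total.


R_conv_in = 1/(22.2130*8.5260) = 0.0053
R_1 = 0.1930/(23.8190*8.5260) = 0.0010
R_2 = 0.0660/(1.8200*8.5260) = 0.0043
R_conv_out = 1/(22.2400*8.5260) = 0.0053
R_total = 0.0158 K/W
Q = 159.0430 / 0.0158 = 10093.1035 W

R_total = 0.0158 K/W, Q = 10093.1035 W


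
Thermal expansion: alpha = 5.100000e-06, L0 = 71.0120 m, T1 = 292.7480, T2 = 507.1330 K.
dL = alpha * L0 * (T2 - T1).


dT = 214.3850 K
dL = 5.100000e-06 * 71.0120 * 214.3850 = 0.077642 m
L_final = 71.089642 m

dL = 0.077642 m


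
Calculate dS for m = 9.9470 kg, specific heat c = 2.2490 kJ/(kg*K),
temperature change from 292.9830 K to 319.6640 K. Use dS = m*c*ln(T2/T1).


T2/T1 = 1.0911
ln(T2/T1) = 0.0872
dS = 9.9470 * 2.2490 * 0.0872 = 1.9497 kJ/K

1.9497 kJ/K


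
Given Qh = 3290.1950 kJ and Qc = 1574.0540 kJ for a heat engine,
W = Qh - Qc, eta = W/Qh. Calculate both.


W = 3290.1950 - 1574.0540 = 1716.1410 kJ
eta = 1716.1410 / 3290.1950 = 0.5216 = 52.1592%

W = 1716.1410 kJ, eta = 52.1592%


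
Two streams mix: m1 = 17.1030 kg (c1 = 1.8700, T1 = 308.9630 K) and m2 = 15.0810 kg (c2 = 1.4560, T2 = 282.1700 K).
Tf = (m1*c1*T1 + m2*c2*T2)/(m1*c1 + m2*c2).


num = 16077.3139
den = 53.9405
Tf = 298.0562 K

298.0562 K


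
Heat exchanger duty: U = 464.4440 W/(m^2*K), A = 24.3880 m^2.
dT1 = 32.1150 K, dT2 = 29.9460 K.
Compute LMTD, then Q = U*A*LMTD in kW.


LMTD = 31.0179 K
Q = 464.4440 * 24.3880 * 31.0179 = 351334.9848 W = 351.3350 kW

351.3350 kW


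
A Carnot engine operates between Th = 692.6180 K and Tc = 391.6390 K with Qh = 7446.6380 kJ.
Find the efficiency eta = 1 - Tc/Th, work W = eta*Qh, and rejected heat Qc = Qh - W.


eta = 1 - 391.6390/692.6180 = 0.4346
W = 0.4346 * 7446.6380 = 3235.9564 kJ
Qc = 7446.6380 - 3235.9564 = 4210.6816 kJ

eta = 43.4553%, W = 3235.9564 kJ, Qc = 4210.6816 kJ


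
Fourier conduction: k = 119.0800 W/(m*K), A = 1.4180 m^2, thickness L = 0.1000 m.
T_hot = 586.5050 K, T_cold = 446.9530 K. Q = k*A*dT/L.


dT = 139.5520 K
Q = 119.0800 * 1.4180 * 139.5520 / 0.1000 = 235641.1436 W

235641.1436 W


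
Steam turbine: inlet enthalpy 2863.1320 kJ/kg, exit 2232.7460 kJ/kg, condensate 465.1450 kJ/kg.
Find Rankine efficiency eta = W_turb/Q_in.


W = 630.3860 kJ/kg
Q_in = 2397.9870 kJ/kg
eta = 0.2629 = 26.2881%

eta = 26.2881%


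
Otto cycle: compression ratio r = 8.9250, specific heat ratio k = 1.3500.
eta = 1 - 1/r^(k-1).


r^(k-1) = 2.1514
eta = 1 - 1/2.1514 = 0.5352 = 53.5178%

53.5178%


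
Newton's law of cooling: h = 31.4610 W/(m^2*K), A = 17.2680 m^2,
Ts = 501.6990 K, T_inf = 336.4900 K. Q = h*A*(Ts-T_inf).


dT = 165.2090 K
Q = 31.4610 * 17.2680 * 165.2090 = 89752.8535 W

89752.8535 W


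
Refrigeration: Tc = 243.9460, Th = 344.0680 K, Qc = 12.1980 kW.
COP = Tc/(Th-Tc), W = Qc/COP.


COP = 243.9460 / 100.1220 = 2.4365
W = 12.1980 / 2.4365 = 5.0064 kW

COP = 2.4365, W = 5.0064 kW


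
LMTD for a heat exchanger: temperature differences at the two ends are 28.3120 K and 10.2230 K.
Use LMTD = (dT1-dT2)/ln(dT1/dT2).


dT1/dT2 = 2.7694
ln(dT1/dT2) = 1.0186
LMTD = 18.0890 / 1.0186 = 17.7579 K

17.7579 K


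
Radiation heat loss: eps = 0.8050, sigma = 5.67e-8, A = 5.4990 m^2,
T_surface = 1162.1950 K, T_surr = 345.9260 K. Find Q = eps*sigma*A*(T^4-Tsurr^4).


T^4 = 1.8244e+12
Tsurr^4 = 1.4320e+10
Q = 0.8050 * 5.67e-8 * 5.4990 * 1.8101e+12 = 454314.3184 W

454314.3184 W


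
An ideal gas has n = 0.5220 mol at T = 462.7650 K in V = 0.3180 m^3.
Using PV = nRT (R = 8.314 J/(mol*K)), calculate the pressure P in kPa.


P = nRT/V = 0.5220 * 8.314 * 462.7650 / 0.3180
= 2008.3575 / 0.3180 = 6315.5897 Pa = 6.3156 kPa

6.3156 kPa


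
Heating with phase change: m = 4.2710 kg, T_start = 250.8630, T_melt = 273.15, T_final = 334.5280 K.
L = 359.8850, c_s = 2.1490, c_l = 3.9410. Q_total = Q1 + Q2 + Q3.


Q1 (sensible, solid) = 4.2710 * 2.1490 * 22.2870 = 204.5585 kJ
Q2 (latent) = 4.2710 * 359.8850 = 1537.0688 kJ
Q3 (sensible, liquid) = 4.2710 * 3.9410 * 61.3780 = 1033.1152 kJ
Q_total = 2774.7425 kJ

2774.7425 kJ


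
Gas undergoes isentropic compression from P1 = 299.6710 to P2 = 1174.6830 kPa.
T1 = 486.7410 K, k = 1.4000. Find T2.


(k-1)/k = 0.2857
(P2/P1)^exp = 1.4774
T2 = 486.7410 * 1.4774 = 719.1266 K

719.1266 K


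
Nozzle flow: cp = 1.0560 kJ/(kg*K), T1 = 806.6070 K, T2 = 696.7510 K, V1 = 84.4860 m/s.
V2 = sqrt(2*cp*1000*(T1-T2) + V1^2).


dT = 109.8560 K
2*cp*1000*dT = 232015.8720
V1^2 = 7137.8842
V2 = sqrt(239153.7562) = 489.0335 m/s

489.0335 m/s


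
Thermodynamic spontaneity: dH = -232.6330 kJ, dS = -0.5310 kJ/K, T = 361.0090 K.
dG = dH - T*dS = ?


T*dS = 361.0090 * -0.5310 = -191.6958 kJ
dG = -232.6330 + 191.6958 = -40.9372 kJ (spontaneous)

dG = -40.9372 kJ, spontaneous


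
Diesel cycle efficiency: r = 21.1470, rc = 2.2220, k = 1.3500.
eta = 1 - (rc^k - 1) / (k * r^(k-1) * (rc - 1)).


r^(k-1) = 2.9096
rc^k = 2.9384
eta = 0.5962 = 59.6176%

59.6176%


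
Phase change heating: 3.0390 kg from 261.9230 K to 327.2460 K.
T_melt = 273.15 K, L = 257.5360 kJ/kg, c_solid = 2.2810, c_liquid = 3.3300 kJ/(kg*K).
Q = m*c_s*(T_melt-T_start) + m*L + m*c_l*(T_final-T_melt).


Q1 (sensible, solid) = 3.0390 * 2.2810 * 11.2270 = 77.8251 kJ
Q2 (latent) = 3.0390 * 257.5360 = 782.6519 kJ
Q3 (sensible, liquid) = 3.0390 * 3.3300 * 54.0960 = 547.4445 kJ
Q_total = 1407.9215 kJ

1407.9215 kJ


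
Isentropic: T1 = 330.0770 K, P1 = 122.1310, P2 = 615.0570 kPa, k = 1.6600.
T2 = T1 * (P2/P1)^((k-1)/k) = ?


(k-1)/k = 0.3976
(P2/P1)^exp = 1.9017
T2 = 330.0770 * 1.9017 = 627.7103 K

627.7103 K


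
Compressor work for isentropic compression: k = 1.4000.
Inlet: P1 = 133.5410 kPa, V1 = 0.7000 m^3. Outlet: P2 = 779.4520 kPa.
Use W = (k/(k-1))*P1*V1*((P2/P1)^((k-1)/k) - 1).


(k-1)/k = 0.2857
(P2/P1)^exp = 1.6554
W = 3.5000 * 133.5410 * 0.7000 * (1.6554 - 1) = 214.4359 kJ

214.4359 kJ


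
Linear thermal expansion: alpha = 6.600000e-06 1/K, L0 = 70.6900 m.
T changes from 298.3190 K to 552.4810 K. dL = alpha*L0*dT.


dT = 254.1620 K
dL = 6.600000e-06 * 70.6900 * 254.1620 = 0.118580 m
L_final = 70.808580 m

dL = 0.118580 m


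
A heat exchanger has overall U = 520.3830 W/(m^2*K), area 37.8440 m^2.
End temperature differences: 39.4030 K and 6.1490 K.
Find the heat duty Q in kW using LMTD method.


LMTD = 17.9021 K
Q = 520.3830 * 37.8440 * 17.9021 = 352551.7967 W = 352.5518 kW

352.5518 kW


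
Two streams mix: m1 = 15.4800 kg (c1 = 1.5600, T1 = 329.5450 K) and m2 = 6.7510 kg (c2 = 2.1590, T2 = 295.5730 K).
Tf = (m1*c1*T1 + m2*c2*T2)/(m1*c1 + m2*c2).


num = 12266.2137
den = 38.7242
Tf = 316.7583 K

316.7583 K


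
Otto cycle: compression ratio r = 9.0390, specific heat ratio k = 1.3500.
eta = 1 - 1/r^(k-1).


r^(k-1) = 2.1609
eta = 1 - 1/2.1609 = 0.5372 = 53.7238%

53.7238%


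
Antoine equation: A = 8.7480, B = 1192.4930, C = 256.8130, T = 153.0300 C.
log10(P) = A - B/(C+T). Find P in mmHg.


C+T = 409.8430
B/(C+T) = 2.9096
log10(P) = 8.7480 - 2.9096 = 5.8384
P = 10^5.8384 = 689233.3936 mmHg

689233.3936 mmHg


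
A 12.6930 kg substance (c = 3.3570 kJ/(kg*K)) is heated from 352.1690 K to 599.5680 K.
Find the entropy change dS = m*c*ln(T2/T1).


T2/T1 = 1.7025
ln(T2/T1) = 0.5321
dS = 12.6930 * 3.3570 * 0.5321 = 22.6729 kJ/K

22.6729 kJ/K


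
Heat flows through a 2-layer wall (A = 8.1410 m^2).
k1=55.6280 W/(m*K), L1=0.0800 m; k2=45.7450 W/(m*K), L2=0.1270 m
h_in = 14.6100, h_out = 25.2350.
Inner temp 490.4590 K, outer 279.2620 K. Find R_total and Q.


R_conv_in = 1/(14.6100*8.1410) = 0.0084
R_1 = 0.0800/(55.6280*8.1410) = 0.0002
R_2 = 0.1270/(45.7450*8.1410) = 0.0003
R_conv_out = 1/(25.2350*8.1410) = 0.0049
R_total = 0.0138 K/W
Q = 211.1970 / 0.0138 = 15311.9870 W

R_total = 0.0138 K/W, Q = 15311.9870 W


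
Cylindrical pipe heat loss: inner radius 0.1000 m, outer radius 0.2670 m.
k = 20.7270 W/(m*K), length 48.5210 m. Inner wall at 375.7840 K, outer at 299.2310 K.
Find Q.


dT = 76.5530 K
ln(ro/ri) = 0.9821
Q = 2*pi*20.7270*48.5210*76.5530 / 0.9821 = 492563.3363 W

492563.3363 W


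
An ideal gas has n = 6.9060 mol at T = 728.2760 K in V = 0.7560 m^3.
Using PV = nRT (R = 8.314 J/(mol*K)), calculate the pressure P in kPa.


P = nRT/V = 6.9060 * 8.314 * 728.2760 / 0.7560
= 41815.0473 / 0.7560 = 55310.9091 Pa = 55.3109 kPa

55.3109 kPa


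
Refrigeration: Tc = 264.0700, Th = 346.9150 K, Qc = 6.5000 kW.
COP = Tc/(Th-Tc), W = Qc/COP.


COP = 264.0700 / 82.8450 = 3.1875
W = 6.5000 / 3.1875 = 2.0392 kW

COP = 3.1875, W = 2.0392 kW


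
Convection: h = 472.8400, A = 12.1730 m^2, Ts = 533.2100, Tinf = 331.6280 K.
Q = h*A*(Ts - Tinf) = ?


dT = 201.5820 K
Q = 472.8400 * 12.1730 * 201.5820 = 1160282.0682 W

1160282.0682 W


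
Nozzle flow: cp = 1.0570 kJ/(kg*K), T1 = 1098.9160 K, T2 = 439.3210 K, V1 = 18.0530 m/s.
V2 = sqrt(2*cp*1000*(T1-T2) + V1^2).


dT = 659.5950 K
2*cp*1000*dT = 1394383.8300
V1^2 = 325.9108
V2 = sqrt(1394709.7408) = 1180.9783 m/s

1180.9783 m/s


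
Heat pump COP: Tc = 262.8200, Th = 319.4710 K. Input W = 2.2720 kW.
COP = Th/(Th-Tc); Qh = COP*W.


COP = 319.4710 / 56.6510 = 5.6393
Qh = 5.6393 * 2.2720 = 12.8125 kW

COP = 5.6393, Qh = 12.8125 kW


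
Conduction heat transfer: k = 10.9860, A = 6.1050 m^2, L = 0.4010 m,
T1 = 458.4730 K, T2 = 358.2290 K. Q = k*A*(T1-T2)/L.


dT = 100.2440 K
Q = 10.9860 * 6.1050 * 100.2440 / 0.4010 = 16766.3790 W

16766.3790 W


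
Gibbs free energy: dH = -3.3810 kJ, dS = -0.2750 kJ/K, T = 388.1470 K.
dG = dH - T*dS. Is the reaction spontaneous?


T*dS = 388.1470 * -0.2750 = -106.7404 kJ
dG = -3.3810 + 106.7404 = 103.3594 kJ (non-spontaneous)

dG = 103.3594 kJ, non-spontaneous


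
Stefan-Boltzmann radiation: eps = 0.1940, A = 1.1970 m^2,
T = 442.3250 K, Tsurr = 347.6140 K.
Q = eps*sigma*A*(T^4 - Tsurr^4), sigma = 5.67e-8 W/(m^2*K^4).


T^4 = 3.8279e+10
Tsurr^4 = 1.4601e+10
Q = 0.1940 * 5.67e-8 * 1.1970 * 2.3678e+10 = 311.7659 W

311.7659 W


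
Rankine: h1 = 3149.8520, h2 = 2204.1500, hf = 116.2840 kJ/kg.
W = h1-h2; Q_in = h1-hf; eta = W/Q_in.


W = 945.7020 kJ/kg
Q_in = 3033.5680 kJ/kg
eta = 0.3117 = 31.1746%

eta = 31.1746%


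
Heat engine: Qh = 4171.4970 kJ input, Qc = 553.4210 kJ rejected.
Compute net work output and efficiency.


W = 4171.4970 - 553.4210 = 3618.0760 kJ
eta = 3618.0760 / 4171.4970 = 0.8673 = 86.7333%

W = 3618.0760 kJ, eta = 86.7333%


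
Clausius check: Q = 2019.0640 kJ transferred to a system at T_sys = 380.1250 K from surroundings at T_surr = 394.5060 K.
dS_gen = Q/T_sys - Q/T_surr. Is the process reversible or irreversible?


dS_sys = 2019.0640/380.1250 = 5.3116 kJ/K
dS_surr = -2019.0640/394.5060 = -5.1180 kJ/K
dS_gen = 5.3116 - 5.1180 = 0.1936 kJ/K (irreversible)

dS_gen = 0.1936 kJ/K, irreversible


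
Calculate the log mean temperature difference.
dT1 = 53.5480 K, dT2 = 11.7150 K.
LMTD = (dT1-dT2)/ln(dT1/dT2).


dT1/dT2 = 4.5709
ln(dT1/dT2) = 1.5197
LMTD = 41.8330 / 1.5197 = 27.5270 K

27.5270 K


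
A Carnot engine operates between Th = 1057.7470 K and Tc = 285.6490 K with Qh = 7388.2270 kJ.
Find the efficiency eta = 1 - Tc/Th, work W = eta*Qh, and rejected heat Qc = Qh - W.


eta = 1 - 285.6490/1057.7470 = 0.7299
W = 0.7299 * 7388.2270 = 5393.0054 kJ
Qc = 7388.2270 - 5393.0054 = 1995.2216 kJ

eta = 72.9946%, W = 5393.0054 kJ, Qc = 1995.2216 kJ


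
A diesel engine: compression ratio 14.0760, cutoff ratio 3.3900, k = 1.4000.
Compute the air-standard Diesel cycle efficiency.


r^(k-1) = 2.8800
rc^k = 5.5243
eta = 0.5305 = 53.0499%

53.0499%


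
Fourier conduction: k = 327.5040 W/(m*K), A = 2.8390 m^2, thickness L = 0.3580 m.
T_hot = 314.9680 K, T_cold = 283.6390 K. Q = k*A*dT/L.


dT = 31.3290 K
Q = 327.5040 * 2.8390 * 31.3290 / 0.3580 = 81366.4760 W

81366.4760 W


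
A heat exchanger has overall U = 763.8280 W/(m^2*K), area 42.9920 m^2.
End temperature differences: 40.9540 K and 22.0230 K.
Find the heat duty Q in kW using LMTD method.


LMTD = 30.5160 K
Q = 763.8280 * 42.9920 * 30.5160 = 1002101.0217 W = 1002.1010 kW

1002.1010 kW


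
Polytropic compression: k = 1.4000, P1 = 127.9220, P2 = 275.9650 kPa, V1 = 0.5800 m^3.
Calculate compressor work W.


(k-1)/k = 0.2857
(P2/P1)^exp = 1.2457
W = 3.5000 * 127.9220 * 0.5800 * (1.2457 - 1) = 63.7956 kJ

63.7956 kJ


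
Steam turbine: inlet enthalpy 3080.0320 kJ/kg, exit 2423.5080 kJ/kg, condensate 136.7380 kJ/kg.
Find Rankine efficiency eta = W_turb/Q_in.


W = 656.5240 kJ/kg
Q_in = 2943.2940 kJ/kg
eta = 0.2231 = 22.3058%

eta = 22.3058%


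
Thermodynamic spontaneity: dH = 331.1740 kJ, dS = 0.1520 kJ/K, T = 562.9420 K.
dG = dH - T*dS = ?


T*dS = 562.9420 * 0.1520 = 85.5672 kJ
dG = 331.1740 - 85.5672 = 245.6068 kJ (non-spontaneous)

dG = 245.6068 kJ, non-spontaneous


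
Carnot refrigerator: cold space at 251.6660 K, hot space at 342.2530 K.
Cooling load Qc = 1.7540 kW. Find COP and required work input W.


COP = 251.6660 / 90.5870 = 2.7782
W = 1.7540 / 2.7782 = 0.6314 kW

COP = 2.7782, W = 0.6314 kW


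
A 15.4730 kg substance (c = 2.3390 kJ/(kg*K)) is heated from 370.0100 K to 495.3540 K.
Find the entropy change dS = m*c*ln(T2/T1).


T2/T1 = 1.3388
ln(T2/T1) = 0.2917
dS = 15.4730 * 2.3390 * 0.2917 = 10.5586 kJ/K

10.5586 kJ/K


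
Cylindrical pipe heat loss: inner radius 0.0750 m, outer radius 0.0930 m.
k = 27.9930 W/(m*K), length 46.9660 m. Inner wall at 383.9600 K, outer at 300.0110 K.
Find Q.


dT = 83.9490 K
ln(ro/ri) = 0.2151
Q = 2*pi*27.9930*46.9660*83.9490 / 0.2151 = 3223777.2624 W

3223777.2624 W


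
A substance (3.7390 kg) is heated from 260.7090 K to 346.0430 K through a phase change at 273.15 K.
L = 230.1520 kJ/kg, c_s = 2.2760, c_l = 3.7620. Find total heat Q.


Q1 (sensible, solid) = 3.7390 * 2.2760 * 12.4410 = 105.8725 kJ
Q2 (latent) = 3.7390 * 230.1520 = 860.5383 kJ
Q3 (sensible, liquid) = 3.7390 * 3.7620 * 72.8930 = 1025.3215 kJ
Q_total = 1991.7323 kJ

1991.7323 kJ


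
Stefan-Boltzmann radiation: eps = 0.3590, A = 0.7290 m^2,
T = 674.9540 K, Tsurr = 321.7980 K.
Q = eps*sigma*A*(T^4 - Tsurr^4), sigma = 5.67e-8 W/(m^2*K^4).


T^4 = 2.0754e+11
Tsurr^4 = 1.0723e+10
Q = 0.3590 * 5.67e-8 * 0.7290 * 1.9681e+11 = 2920.5277 W

2920.5277 W


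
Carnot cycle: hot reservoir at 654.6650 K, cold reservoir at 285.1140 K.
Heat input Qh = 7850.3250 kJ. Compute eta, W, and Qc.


eta = 1 - 285.1140/654.6650 = 0.5645
W = 0.5645 * 7850.3250 = 4431.4198 kJ
Qc = 7850.3250 - 4431.4198 = 3418.9052 kJ

eta = 56.4489%, W = 4431.4198 kJ, Qc = 3418.9052 kJ


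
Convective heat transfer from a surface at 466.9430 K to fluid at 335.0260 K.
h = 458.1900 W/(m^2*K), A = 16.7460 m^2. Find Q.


dT = 131.9170 K
Q = 458.1900 * 16.7460 * 131.9170 = 1012179.3192 W

1012179.3192 W


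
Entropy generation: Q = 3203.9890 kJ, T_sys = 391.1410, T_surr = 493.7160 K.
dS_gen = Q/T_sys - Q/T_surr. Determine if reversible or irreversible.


dS_sys = 3203.9890/391.1410 = 8.1914 kJ/K
dS_surr = -3203.9890/493.7160 = -6.4895 kJ/K
dS_gen = 8.1914 - 6.4895 = 1.7019 kJ/K (irreversible)

dS_gen = 1.7019 kJ/K, irreversible


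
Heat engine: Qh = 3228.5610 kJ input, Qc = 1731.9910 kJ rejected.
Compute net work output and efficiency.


W = 3228.5610 - 1731.9910 = 1496.5700 kJ
eta = 1496.5700 / 3228.5610 = 0.4635 = 46.3541%

W = 1496.5700 kJ, eta = 46.3541%


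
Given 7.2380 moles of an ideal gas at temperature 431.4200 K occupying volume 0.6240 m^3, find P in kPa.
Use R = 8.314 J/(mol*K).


P = nRT/V = 7.2380 * 8.314 * 431.4200 / 0.6240
= 25961.4457 / 0.6240 = 41604.8810 Pa = 41.6049 kPa

41.6049 kPa


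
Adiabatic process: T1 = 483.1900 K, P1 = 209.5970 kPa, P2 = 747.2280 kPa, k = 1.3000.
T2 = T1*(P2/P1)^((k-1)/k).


(k-1)/k = 0.2308
(P2/P1)^exp = 1.3409
T2 = 483.1900 * 1.3409 = 647.9153 K

647.9153 K


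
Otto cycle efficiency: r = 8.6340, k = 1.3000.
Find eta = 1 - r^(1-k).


r^(k-1) = 1.9093
eta = 1 - 1/1.9093 = 0.4762 = 47.6235%

47.6235%


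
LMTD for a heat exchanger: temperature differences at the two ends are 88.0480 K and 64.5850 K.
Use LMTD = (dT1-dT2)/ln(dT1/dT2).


dT1/dT2 = 1.3633
ln(dT1/dT2) = 0.3099
LMTD = 23.4630 / 0.3099 = 75.7115 K

75.7115 K


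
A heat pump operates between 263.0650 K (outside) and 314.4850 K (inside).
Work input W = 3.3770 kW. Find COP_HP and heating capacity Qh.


COP = 314.4850 / 51.4200 = 6.1160
Qh = 6.1160 * 3.3770 = 20.6538 kW

COP = 6.1160, Qh = 20.6538 kW


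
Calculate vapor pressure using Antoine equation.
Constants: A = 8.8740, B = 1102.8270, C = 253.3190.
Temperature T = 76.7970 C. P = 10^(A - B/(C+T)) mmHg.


C+T = 330.1160
B/(C+T) = 3.3407
log10(P) = 8.8740 - 3.3407 = 5.5333
P = 10^5.5333 = 341408.4892 mmHg

341408.4892 mmHg


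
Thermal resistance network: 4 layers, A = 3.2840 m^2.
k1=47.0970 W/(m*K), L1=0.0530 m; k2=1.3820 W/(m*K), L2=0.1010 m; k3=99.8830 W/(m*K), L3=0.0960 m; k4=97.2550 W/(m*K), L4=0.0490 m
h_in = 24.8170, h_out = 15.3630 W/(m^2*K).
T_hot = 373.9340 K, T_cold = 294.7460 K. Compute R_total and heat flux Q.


R_conv_in = 1/(24.8170*3.2840) = 0.0123
R_1 = 0.0530/(47.0970*3.2840) = 0.0003
R_2 = 0.1010/(1.3820*3.2840) = 0.0223
R_3 = 0.0960/(99.8830*3.2840) = 0.0003
R_4 = 0.0490/(97.2550*3.2840) = 0.0002
R_conv_out = 1/(15.3630*3.2840) = 0.0198
R_total = 0.0551 K/W
Q = 79.1880 / 0.0551 = 1436.2894 W

R_total = 0.0551 K/W, Q = 1436.2894 W


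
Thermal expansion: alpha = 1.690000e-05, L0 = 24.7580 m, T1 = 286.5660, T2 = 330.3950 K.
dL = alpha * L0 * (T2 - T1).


dT = 43.8290 K
dL = 1.690000e-05 * 24.7580 * 43.8290 = 0.018339 m
L_final = 24.776339 m

dL = 0.018339 m


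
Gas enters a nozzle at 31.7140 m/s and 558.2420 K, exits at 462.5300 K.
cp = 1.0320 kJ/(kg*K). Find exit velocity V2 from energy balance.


dT = 95.7120 K
2*cp*1000*dT = 197549.5680
V1^2 = 1005.7778
V2 = sqrt(198555.3458) = 445.5955 m/s

445.5955 m/s


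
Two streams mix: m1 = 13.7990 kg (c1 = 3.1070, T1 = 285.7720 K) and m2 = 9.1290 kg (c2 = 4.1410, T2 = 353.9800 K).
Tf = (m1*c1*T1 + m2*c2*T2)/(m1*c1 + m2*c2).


num = 25633.6167
den = 80.6767
Tf = 317.7327 K

317.7327 K


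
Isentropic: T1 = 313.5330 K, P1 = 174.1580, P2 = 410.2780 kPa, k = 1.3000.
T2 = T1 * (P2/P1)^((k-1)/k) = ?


(k-1)/k = 0.2308
(P2/P1)^exp = 1.2186
T2 = 313.5330 * 1.2186 = 382.0855 K

382.0855 K


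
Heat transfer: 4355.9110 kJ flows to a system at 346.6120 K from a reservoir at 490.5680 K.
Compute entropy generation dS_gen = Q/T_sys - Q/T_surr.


dS_sys = 4355.9110/346.6120 = 12.5671 kJ/K
dS_surr = -4355.9110/490.5680 = -8.8793 kJ/K
dS_gen = 12.5671 - 8.8793 = 3.6878 kJ/K (irreversible)

dS_gen = 3.6878 kJ/K, irreversible


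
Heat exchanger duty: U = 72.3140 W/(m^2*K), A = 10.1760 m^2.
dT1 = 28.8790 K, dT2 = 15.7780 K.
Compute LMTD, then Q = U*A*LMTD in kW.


LMTD = 21.6725 K
Q = 72.3140 * 10.1760 * 21.6725 = 15948.1009 W = 15.9481 kW

15.9481 kW


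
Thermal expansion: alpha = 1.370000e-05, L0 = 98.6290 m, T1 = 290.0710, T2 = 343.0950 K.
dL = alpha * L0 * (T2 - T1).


dT = 53.0240 K
dL = 1.370000e-05 * 98.6290 * 53.0240 = 0.071647 m
L_final = 98.700647 m

dL = 0.071647 m


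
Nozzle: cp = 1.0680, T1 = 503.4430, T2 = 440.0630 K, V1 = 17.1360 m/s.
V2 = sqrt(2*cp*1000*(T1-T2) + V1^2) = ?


dT = 63.3800 K
2*cp*1000*dT = 135379.6800
V1^2 = 293.6425
V2 = sqrt(135673.3225) = 368.3386 m/s

368.3386 m/s


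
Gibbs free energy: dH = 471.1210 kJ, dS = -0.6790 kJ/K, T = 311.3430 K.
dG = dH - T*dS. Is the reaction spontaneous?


T*dS = 311.3430 * -0.6790 = -211.4019 kJ
dG = 471.1210 + 211.4019 = 682.5229 kJ (non-spontaneous)

dG = 682.5229 kJ, non-spontaneous


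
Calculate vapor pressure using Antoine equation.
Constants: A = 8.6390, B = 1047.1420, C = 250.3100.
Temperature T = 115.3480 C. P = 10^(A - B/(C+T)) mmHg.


C+T = 365.6580
B/(C+T) = 2.8637
log10(P) = 8.6390 - 2.8637 = 5.7753
P = 10^5.7753 = 596046.7845 mmHg

596046.7845 mmHg


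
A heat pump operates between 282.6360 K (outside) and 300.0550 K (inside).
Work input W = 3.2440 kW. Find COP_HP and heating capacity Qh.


COP = 300.0550 / 17.4190 = 17.2257
Qh = 17.2257 * 3.2440 = 55.8803 kW

COP = 17.2257, Qh = 55.8803 kW


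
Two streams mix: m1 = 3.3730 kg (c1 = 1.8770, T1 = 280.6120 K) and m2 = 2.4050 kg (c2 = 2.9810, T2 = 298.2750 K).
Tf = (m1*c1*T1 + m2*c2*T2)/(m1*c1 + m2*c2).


num = 3915.0130
den = 13.5004
Tf = 289.9918 K

289.9918 K


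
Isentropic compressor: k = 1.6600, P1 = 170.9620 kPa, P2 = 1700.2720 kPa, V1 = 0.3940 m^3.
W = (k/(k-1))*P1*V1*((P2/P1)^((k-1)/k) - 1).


(k-1)/k = 0.3976
(P2/P1)^exp = 2.4925
W = 2.5152 * 170.9620 * 0.3940 * (2.4925 - 1) = 252.8648 kJ

252.8648 kJ


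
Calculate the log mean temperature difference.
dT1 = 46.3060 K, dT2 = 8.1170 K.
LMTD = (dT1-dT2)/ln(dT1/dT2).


dT1/dT2 = 5.7048
ln(dT1/dT2) = 1.7413
LMTD = 38.1890 / 1.7413 = 21.9312 K

21.9312 K


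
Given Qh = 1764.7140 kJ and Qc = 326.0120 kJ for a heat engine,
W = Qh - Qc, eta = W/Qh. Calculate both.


W = 1764.7140 - 326.0120 = 1438.7020 kJ
eta = 1438.7020 / 1764.7140 = 0.8153 = 81.5261%

W = 1438.7020 kJ, eta = 81.5261%


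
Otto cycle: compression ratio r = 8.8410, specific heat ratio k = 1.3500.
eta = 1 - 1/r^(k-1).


r^(k-1) = 2.1443
eta = 1 - 1/2.1443 = 0.5336 = 53.3637%

53.3637%


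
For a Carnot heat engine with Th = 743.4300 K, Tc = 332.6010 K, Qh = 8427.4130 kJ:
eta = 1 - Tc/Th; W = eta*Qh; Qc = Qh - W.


eta = 1 - 332.6010/743.4300 = 0.5526
W = 0.5526 * 8427.4130 = 4657.0970 kJ
Qc = 8427.4130 - 4657.0970 = 3770.3160 kJ

eta = 55.2613%, W = 4657.0970 kJ, Qc = 3770.3160 kJ


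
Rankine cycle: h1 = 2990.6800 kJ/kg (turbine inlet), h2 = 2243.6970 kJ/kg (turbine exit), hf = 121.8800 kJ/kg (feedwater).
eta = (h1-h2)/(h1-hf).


W = 746.9830 kJ/kg
Q_in = 2868.8000 kJ/kg
eta = 0.2604 = 26.0382%

eta = 26.0382%


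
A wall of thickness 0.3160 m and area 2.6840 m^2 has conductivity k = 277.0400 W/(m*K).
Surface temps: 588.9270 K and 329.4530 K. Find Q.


dT = 259.4740 K
Q = 277.0400 * 2.6840 * 259.4740 / 0.3160 = 610564.7879 W

610564.7879 W


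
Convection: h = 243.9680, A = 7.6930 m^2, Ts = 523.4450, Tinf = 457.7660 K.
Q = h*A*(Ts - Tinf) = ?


dT = 65.6790 K
Q = 243.9680 * 7.6930 * 65.6790 = 123269.3569 W

123269.3569 W


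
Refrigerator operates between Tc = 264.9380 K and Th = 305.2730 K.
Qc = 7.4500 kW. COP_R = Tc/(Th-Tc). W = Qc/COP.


COP = 264.9380 / 40.3350 = 6.5684
W = 7.4500 / 6.5684 = 1.1342 kW

COP = 6.5684, W = 1.1342 kW


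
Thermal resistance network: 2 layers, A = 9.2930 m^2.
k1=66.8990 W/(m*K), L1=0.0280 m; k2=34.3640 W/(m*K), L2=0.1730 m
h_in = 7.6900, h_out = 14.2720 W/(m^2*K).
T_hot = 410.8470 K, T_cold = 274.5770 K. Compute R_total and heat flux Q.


R_conv_in = 1/(7.6900*9.2930) = 0.0140
R_1 = 0.0280/(66.8990*9.2930) = 4.5038e-05
R_2 = 0.1730/(34.3640*9.2930) = 0.0005
R_conv_out = 1/(14.2720*9.2930) = 0.0075
R_total = 0.0221 K/W
Q = 136.2700 / 0.0221 = 6160.5483 W

R_total = 0.0221 K/W, Q = 6160.5483 W


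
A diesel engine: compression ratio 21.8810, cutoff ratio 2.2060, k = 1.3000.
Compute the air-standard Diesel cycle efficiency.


r^(k-1) = 2.5236
rc^k = 2.7970
eta = 0.5458 = 54.5819%

54.5819%


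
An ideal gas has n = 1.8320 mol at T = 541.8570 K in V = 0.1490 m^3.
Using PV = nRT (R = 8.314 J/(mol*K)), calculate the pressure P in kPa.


P = nRT/V = 1.8320 * 8.314 * 541.8570 / 0.1490
= 8253.1583 / 0.1490 = 55390.3245 Pa = 55.3903 kPa

55.3903 kPa


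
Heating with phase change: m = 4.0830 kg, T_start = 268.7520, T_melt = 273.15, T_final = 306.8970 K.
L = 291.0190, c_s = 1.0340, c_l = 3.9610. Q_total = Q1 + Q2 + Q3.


Q1 (sensible, solid) = 4.0830 * 1.0340 * 4.3980 = 18.5676 kJ
Q2 (latent) = 4.0830 * 291.0190 = 1188.2306 kJ
Q3 (sensible, liquid) = 4.0830 * 3.9610 * 33.7470 = 545.7822 kJ
Q_total = 1752.5804 kJ

1752.5804 kJ


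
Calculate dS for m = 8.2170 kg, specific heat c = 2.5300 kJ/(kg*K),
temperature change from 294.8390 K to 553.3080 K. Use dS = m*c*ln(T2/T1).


T2/T1 = 1.8766
ln(T2/T1) = 0.6295
dS = 8.2170 * 2.5300 * 0.6295 = 13.0864 kJ/K

13.0864 kJ/K


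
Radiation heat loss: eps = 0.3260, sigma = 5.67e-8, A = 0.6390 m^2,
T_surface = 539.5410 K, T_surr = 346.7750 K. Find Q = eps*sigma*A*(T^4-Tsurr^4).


T^4 = 8.4742e+10
Tsurr^4 = 1.4461e+10
Q = 0.3260 * 5.67e-8 * 0.6390 * 7.0281e+10 = 830.1180 W

830.1180 W


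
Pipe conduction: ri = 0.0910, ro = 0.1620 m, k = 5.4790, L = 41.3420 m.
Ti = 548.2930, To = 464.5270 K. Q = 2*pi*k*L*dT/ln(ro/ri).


dT = 83.7660 K
ln(ro/ri) = 0.5767
Q = 2*pi*5.4790*41.3420*83.7660 / 0.5767 = 206710.5982 W

206710.5982 W


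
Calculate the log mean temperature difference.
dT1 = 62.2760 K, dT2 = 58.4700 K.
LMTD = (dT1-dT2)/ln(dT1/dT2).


dT1/dT2 = 1.0651
ln(dT1/dT2) = 0.0631
LMTD = 3.8060 / 0.0631 = 60.3530 K

60.3530 K


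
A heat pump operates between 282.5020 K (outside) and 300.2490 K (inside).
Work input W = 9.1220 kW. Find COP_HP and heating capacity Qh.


COP = 300.2490 / 17.7470 = 16.9183
Qh = 16.9183 * 9.1220 = 154.3287 kW

COP = 16.9183, Qh = 154.3287 kW


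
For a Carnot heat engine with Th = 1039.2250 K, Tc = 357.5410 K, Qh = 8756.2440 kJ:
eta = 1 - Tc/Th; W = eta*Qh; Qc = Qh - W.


eta = 1 - 357.5410/1039.2250 = 0.6560
W = 0.6560 * 8756.2440 = 5743.6950 kJ
Qc = 8756.2440 - 5743.6950 = 3012.5490 kJ

eta = 65.5954%, W = 5743.6950 kJ, Qc = 3012.5490 kJ


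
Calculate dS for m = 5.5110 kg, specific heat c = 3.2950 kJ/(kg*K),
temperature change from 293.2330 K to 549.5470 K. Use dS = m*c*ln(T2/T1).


T2/T1 = 1.8741
ln(T2/T1) = 0.6281
dS = 5.5110 * 3.2950 * 0.6281 = 11.4060 kJ/K

11.4060 kJ/K


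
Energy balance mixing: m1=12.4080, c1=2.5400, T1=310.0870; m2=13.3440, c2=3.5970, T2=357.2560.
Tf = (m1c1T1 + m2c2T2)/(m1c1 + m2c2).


num = 26920.5061
den = 79.5147
Tf = 338.5602 K

338.5602 K


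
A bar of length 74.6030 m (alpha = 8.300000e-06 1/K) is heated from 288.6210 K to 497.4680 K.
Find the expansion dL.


dT = 208.8470 K
dL = 8.300000e-06 * 74.6030 * 208.8470 = 0.129319 m
L_final = 74.732319 m

dL = 0.129319 m


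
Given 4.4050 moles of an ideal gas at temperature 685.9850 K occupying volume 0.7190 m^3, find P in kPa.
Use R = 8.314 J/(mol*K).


P = nRT/V = 4.4050 * 8.314 * 685.9850 / 0.7190
= 25122.9453 / 0.7190 = 34941.5094 Pa = 34.9415 kPa

34.9415 kPa


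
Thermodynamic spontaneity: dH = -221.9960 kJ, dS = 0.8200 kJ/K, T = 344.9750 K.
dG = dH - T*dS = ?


T*dS = 344.9750 * 0.8200 = 282.8795 kJ
dG = -221.9960 - 282.8795 = -504.8755 kJ (spontaneous)

dG = -504.8755 kJ, spontaneous


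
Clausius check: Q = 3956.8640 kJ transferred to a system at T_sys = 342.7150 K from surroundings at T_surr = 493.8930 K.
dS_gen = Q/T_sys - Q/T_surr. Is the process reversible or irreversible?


dS_sys = 3956.8640/342.7150 = 11.5456 kJ/K
dS_surr = -3956.8640/493.8930 = -8.0116 kJ/K
dS_gen = 11.5456 - 8.0116 = 3.5341 kJ/K (irreversible)

dS_gen = 3.5341 kJ/K, irreversible


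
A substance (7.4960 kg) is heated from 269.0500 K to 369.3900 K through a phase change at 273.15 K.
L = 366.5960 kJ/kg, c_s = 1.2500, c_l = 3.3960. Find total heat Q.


Q1 (sensible, solid) = 7.4960 * 1.2500 * 4.1000 = 38.4170 kJ
Q2 (latent) = 7.4960 * 366.5960 = 2748.0036 kJ
Q3 (sensible, liquid) = 7.4960 * 3.3960 * 96.2400 = 2449.9255 kJ
Q_total = 5236.3461 kJ

5236.3461 kJ


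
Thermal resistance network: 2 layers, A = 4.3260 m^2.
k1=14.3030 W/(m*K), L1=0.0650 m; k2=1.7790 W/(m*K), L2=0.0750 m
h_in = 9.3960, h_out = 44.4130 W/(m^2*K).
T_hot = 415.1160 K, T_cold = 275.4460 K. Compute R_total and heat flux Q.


R_conv_in = 1/(9.3960*4.3260) = 0.0246
R_1 = 0.0650/(14.3030*4.3260) = 0.0011
R_2 = 0.0750/(1.7790*4.3260) = 0.0097
R_conv_out = 1/(44.4130*4.3260) = 0.0052
R_total = 0.0406 K/W
Q = 139.6700 / 0.0406 = 3439.9203 W

R_total = 0.0406 K/W, Q = 3439.9203 W


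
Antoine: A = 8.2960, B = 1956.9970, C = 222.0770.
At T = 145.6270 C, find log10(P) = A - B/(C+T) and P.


C+T = 367.7040
B/(C+T) = 5.3222
log10(P) = 8.2960 - 5.3222 = 2.9738
P = 10^2.9738 = 941.4396 mmHg

941.4396 mmHg


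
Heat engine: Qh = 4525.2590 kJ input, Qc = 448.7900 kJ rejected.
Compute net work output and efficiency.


W = 4525.2590 - 448.7900 = 4076.4690 kJ
eta = 4076.4690 / 4525.2590 = 0.9008 = 90.0826%

W = 4076.4690 kJ, eta = 90.0826%


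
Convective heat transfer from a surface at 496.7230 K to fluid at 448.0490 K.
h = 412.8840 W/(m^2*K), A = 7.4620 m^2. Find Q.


dT = 48.6740 K
Q = 412.8840 * 7.4620 * 48.6740 = 149961.6934 W

149961.6934 W


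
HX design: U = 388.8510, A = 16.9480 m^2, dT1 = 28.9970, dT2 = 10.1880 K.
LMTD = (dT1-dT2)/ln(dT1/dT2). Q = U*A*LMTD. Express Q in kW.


LMTD = 17.9821 K
Q = 388.8510 * 16.9480 * 17.9821 = 118506.7931 W = 118.5068 kW

118.5068 kW


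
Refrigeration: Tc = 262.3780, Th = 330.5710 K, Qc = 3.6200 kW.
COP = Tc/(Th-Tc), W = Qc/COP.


COP = 262.3780 / 68.1930 = 3.8476
W = 3.6200 / 3.8476 = 0.9409 kW

COP = 3.8476, W = 0.9409 kW


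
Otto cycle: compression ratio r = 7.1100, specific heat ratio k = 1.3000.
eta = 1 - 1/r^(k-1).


r^(k-1) = 1.8012
eta = 1 - 1/1.8012 = 0.4448 = 44.4813%

44.4813%


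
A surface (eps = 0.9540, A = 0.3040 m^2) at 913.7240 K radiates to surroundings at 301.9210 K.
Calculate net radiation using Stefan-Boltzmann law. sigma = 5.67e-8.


T^4 = 6.9704e+11
Tsurr^4 = 8.3095e+09
Q = 0.9540 * 5.67e-8 * 0.3040 * 6.8873e+11 = 11325.4850 W

11325.4850 W


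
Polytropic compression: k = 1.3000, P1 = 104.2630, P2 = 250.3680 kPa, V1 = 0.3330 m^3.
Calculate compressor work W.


(k-1)/k = 0.2308
(P2/P1)^exp = 1.2240
W = 4.3333 * 104.2630 * 0.3330 * (1.2240 - 1) = 33.7072 kJ

33.7072 kJ


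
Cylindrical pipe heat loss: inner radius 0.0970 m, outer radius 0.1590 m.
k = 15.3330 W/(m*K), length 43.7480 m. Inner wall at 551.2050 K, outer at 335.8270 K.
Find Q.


dT = 215.3780 K
ln(ro/ri) = 0.4942
Q = 2*pi*15.3330*43.7480*215.3780 / 0.4942 = 1836833.3719 W

1836833.3719 W


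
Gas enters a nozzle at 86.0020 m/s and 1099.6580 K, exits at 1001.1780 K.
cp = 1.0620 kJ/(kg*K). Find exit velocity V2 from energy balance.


dT = 98.4800 K
2*cp*1000*dT = 209171.5200
V1^2 = 7396.3440
V2 = sqrt(216567.8640) = 465.3685 m/s

465.3685 m/s


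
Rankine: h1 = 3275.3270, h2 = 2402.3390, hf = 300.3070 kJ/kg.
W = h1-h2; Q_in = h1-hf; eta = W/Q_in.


W = 872.9880 kJ/kg
Q_in = 2975.0200 kJ/kg
eta = 0.2934 = 29.3439%

eta = 29.3439%


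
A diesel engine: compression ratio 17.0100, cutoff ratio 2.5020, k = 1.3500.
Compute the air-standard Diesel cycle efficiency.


r^(k-1) = 2.6962
rc^k = 3.4490
eta = 0.5520 = 55.2048%

55.2048%


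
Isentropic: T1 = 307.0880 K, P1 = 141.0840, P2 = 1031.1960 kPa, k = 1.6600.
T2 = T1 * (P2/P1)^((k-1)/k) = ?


(k-1)/k = 0.3976
(P2/P1)^exp = 2.2053
T2 = 307.0880 * 2.2053 = 677.2151 K

677.2151 K


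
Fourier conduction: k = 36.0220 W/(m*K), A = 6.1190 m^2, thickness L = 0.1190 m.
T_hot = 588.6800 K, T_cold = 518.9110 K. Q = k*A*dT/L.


dT = 69.7690 K
Q = 36.0220 * 6.1190 * 69.7690 / 0.1190 = 129230.1392 W

129230.1392 W


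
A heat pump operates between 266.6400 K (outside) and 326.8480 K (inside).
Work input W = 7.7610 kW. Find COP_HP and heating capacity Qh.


COP = 326.8480 / 60.2080 = 5.4286
Qh = 5.4286 * 7.7610 = 42.1317 kW

COP = 5.4286, Qh = 42.1317 kW


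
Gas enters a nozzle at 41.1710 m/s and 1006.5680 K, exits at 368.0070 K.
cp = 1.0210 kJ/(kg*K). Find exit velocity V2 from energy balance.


dT = 638.5610 K
2*cp*1000*dT = 1303941.5620
V1^2 = 1695.0512
V2 = sqrt(1305636.6132) = 1142.6446 m/s

1142.6446 m/s
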